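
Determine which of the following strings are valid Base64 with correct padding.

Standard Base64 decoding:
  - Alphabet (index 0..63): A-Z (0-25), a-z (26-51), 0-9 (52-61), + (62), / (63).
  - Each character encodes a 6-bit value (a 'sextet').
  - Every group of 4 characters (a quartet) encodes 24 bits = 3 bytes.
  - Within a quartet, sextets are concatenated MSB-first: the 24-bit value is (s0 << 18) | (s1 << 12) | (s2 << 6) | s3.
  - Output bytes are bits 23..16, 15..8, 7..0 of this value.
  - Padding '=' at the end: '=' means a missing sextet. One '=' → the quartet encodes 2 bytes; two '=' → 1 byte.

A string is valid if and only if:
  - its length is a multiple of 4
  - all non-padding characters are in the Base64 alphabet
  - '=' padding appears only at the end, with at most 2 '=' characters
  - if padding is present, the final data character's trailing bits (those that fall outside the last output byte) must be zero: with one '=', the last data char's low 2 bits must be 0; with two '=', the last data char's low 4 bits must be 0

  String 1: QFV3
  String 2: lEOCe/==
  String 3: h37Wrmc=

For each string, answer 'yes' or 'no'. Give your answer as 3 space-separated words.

Answer: yes no yes

Derivation:
String 1: 'QFV3' → valid
String 2: 'lEOCe/==' → invalid (bad trailing bits)
String 3: 'h37Wrmc=' → valid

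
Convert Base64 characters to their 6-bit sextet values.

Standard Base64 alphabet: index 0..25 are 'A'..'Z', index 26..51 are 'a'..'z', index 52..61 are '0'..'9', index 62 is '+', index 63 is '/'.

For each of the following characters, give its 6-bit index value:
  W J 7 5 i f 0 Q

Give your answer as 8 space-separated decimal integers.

Answer: 22 9 59 57 34 31 52 16

Derivation:
'W': A..Z range, ord('W') − ord('A') = 22
'J': A..Z range, ord('J') − ord('A') = 9
'7': 0..9 range, 52 + ord('7') − ord('0') = 59
'5': 0..9 range, 52 + ord('5') − ord('0') = 57
'i': a..z range, 26 + ord('i') − ord('a') = 34
'f': a..z range, 26 + ord('f') − ord('a') = 31
'0': 0..9 range, 52 + ord('0') − ord('0') = 52
'Q': A..Z range, ord('Q') − ord('A') = 16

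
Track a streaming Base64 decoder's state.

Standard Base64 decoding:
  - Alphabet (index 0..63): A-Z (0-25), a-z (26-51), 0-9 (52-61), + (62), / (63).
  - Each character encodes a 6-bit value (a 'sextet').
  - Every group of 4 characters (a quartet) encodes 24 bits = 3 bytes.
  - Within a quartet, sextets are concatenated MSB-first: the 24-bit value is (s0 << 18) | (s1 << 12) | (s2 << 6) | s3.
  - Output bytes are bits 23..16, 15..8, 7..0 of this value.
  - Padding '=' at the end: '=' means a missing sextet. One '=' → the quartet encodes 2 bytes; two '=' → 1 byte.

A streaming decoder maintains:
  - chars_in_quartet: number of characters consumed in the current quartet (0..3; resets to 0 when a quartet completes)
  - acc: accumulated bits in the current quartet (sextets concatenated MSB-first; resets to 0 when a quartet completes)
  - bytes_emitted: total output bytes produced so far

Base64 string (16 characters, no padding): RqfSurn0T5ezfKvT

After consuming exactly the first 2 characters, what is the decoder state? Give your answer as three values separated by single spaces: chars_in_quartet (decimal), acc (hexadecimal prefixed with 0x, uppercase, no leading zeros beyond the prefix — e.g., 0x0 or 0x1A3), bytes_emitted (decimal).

Answer: 2 0x46A 0

Derivation:
After char 0 ('R'=17): chars_in_quartet=1 acc=0x11 bytes_emitted=0
After char 1 ('q'=42): chars_in_quartet=2 acc=0x46A bytes_emitted=0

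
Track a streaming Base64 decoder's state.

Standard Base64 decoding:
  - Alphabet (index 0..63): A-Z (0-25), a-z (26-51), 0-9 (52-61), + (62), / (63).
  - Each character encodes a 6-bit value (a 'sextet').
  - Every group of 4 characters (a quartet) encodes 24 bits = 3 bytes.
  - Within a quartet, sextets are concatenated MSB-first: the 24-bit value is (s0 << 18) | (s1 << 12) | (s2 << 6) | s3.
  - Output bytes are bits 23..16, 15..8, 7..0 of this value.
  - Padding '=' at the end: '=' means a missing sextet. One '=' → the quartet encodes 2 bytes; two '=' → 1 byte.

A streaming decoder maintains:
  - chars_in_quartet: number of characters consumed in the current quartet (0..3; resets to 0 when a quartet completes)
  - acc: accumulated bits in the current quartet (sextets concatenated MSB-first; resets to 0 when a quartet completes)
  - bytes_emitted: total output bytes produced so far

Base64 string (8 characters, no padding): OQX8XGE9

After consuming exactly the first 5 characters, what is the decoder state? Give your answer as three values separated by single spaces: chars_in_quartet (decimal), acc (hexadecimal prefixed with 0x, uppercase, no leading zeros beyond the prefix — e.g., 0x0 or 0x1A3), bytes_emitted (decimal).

Answer: 1 0x17 3

Derivation:
After char 0 ('O'=14): chars_in_quartet=1 acc=0xE bytes_emitted=0
After char 1 ('Q'=16): chars_in_quartet=2 acc=0x390 bytes_emitted=0
After char 2 ('X'=23): chars_in_quartet=3 acc=0xE417 bytes_emitted=0
After char 3 ('8'=60): chars_in_quartet=4 acc=0x3905FC -> emit 39 05 FC, reset; bytes_emitted=3
After char 4 ('X'=23): chars_in_quartet=1 acc=0x17 bytes_emitted=3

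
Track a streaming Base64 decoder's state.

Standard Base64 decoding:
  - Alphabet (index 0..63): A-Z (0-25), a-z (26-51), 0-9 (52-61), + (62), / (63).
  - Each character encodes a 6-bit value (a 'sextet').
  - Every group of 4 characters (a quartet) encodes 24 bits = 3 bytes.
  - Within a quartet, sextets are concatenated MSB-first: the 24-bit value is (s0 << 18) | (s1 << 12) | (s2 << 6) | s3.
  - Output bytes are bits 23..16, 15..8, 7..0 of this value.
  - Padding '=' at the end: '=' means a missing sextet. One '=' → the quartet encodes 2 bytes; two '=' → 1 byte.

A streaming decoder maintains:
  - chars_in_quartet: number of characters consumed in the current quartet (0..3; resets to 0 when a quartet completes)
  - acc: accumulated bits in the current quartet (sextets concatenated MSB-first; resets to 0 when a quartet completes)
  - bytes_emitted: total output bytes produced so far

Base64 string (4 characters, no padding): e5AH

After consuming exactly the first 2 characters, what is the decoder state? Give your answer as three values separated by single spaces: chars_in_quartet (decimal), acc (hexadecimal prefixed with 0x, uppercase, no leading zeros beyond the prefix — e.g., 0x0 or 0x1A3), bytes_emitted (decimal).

Answer: 2 0x7B9 0

Derivation:
After char 0 ('e'=30): chars_in_quartet=1 acc=0x1E bytes_emitted=0
After char 1 ('5'=57): chars_in_quartet=2 acc=0x7B9 bytes_emitted=0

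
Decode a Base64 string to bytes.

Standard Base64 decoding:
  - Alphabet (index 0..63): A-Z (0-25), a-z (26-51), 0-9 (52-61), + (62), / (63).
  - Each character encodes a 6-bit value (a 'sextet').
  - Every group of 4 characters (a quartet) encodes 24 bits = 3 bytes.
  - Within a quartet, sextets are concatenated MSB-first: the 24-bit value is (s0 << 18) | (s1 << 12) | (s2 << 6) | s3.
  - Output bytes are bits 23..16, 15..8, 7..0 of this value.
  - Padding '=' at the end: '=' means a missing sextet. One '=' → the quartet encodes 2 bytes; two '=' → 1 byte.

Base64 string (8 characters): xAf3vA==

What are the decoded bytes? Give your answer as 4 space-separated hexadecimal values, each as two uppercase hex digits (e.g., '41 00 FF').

After char 0 ('x'=49): chars_in_quartet=1 acc=0x31 bytes_emitted=0
After char 1 ('A'=0): chars_in_quartet=2 acc=0xC40 bytes_emitted=0
After char 2 ('f'=31): chars_in_quartet=3 acc=0x3101F bytes_emitted=0
After char 3 ('3'=55): chars_in_quartet=4 acc=0xC407F7 -> emit C4 07 F7, reset; bytes_emitted=3
After char 4 ('v'=47): chars_in_quartet=1 acc=0x2F bytes_emitted=3
After char 5 ('A'=0): chars_in_quartet=2 acc=0xBC0 bytes_emitted=3
Padding '==': partial quartet acc=0xBC0 -> emit BC; bytes_emitted=4

Answer: C4 07 F7 BC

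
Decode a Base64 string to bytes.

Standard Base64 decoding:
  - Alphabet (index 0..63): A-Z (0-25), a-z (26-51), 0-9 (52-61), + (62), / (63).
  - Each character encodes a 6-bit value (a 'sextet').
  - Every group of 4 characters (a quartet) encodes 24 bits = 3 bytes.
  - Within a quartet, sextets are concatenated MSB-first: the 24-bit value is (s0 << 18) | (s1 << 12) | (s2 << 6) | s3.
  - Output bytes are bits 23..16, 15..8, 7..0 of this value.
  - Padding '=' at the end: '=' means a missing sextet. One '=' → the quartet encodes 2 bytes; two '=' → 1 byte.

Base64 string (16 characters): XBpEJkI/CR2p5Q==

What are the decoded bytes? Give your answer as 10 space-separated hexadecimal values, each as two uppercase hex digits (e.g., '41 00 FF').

After char 0 ('X'=23): chars_in_quartet=1 acc=0x17 bytes_emitted=0
After char 1 ('B'=1): chars_in_quartet=2 acc=0x5C1 bytes_emitted=0
After char 2 ('p'=41): chars_in_quartet=3 acc=0x17069 bytes_emitted=0
After char 3 ('E'=4): chars_in_quartet=4 acc=0x5C1A44 -> emit 5C 1A 44, reset; bytes_emitted=3
After char 4 ('J'=9): chars_in_quartet=1 acc=0x9 bytes_emitted=3
After char 5 ('k'=36): chars_in_quartet=2 acc=0x264 bytes_emitted=3
After char 6 ('I'=8): chars_in_quartet=3 acc=0x9908 bytes_emitted=3
After char 7 ('/'=63): chars_in_quartet=4 acc=0x26423F -> emit 26 42 3F, reset; bytes_emitted=6
After char 8 ('C'=2): chars_in_quartet=1 acc=0x2 bytes_emitted=6
After char 9 ('R'=17): chars_in_quartet=2 acc=0x91 bytes_emitted=6
After char 10 ('2'=54): chars_in_quartet=3 acc=0x2476 bytes_emitted=6
After char 11 ('p'=41): chars_in_quartet=4 acc=0x91DA9 -> emit 09 1D A9, reset; bytes_emitted=9
After char 12 ('5'=57): chars_in_quartet=1 acc=0x39 bytes_emitted=9
After char 13 ('Q'=16): chars_in_quartet=2 acc=0xE50 bytes_emitted=9
Padding '==': partial quartet acc=0xE50 -> emit E5; bytes_emitted=10

Answer: 5C 1A 44 26 42 3F 09 1D A9 E5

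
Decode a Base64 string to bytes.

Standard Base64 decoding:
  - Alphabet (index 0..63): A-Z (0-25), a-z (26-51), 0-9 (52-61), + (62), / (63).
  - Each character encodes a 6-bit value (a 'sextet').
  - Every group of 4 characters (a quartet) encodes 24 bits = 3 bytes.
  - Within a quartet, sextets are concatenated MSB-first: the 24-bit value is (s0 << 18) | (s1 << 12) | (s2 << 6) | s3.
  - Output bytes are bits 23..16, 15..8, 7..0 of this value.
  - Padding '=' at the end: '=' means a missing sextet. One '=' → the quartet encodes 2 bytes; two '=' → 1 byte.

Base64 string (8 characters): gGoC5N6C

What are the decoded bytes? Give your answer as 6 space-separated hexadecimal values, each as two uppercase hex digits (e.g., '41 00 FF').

Answer: 80 6A 02 E4 DE 82

Derivation:
After char 0 ('g'=32): chars_in_quartet=1 acc=0x20 bytes_emitted=0
After char 1 ('G'=6): chars_in_quartet=2 acc=0x806 bytes_emitted=0
After char 2 ('o'=40): chars_in_quartet=3 acc=0x201A8 bytes_emitted=0
After char 3 ('C'=2): chars_in_quartet=4 acc=0x806A02 -> emit 80 6A 02, reset; bytes_emitted=3
After char 4 ('5'=57): chars_in_quartet=1 acc=0x39 bytes_emitted=3
After char 5 ('N'=13): chars_in_quartet=2 acc=0xE4D bytes_emitted=3
After char 6 ('6'=58): chars_in_quartet=3 acc=0x3937A bytes_emitted=3
After char 7 ('C'=2): chars_in_quartet=4 acc=0xE4DE82 -> emit E4 DE 82, reset; bytes_emitted=6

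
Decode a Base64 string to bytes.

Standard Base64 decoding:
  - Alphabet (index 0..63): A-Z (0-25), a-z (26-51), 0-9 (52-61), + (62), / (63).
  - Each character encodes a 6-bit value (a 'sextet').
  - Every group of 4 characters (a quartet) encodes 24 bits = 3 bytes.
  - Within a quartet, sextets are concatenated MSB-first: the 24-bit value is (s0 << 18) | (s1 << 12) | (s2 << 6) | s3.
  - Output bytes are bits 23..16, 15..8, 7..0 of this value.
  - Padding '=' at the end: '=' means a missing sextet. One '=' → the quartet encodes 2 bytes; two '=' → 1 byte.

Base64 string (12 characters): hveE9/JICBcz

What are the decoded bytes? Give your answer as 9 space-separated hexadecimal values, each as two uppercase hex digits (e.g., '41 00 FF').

After char 0 ('h'=33): chars_in_quartet=1 acc=0x21 bytes_emitted=0
After char 1 ('v'=47): chars_in_quartet=2 acc=0x86F bytes_emitted=0
After char 2 ('e'=30): chars_in_quartet=3 acc=0x21BDE bytes_emitted=0
After char 3 ('E'=4): chars_in_quartet=4 acc=0x86F784 -> emit 86 F7 84, reset; bytes_emitted=3
After char 4 ('9'=61): chars_in_quartet=1 acc=0x3D bytes_emitted=3
After char 5 ('/'=63): chars_in_quartet=2 acc=0xF7F bytes_emitted=3
After char 6 ('J'=9): chars_in_quartet=3 acc=0x3DFC9 bytes_emitted=3
After char 7 ('I'=8): chars_in_quartet=4 acc=0xF7F248 -> emit F7 F2 48, reset; bytes_emitted=6
After char 8 ('C'=2): chars_in_quartet=1 acc=0x2 bytes_emitted=6
After char 9 ('B'=1): chars_in_quartet=2 acc=0x81 bytes_emitted=6
After char 10 ('c'=28): chars_in_quartet=3 acc=0x205C bytes_emitted=6
After char 11 ('z'=51): chars_in_quartet=4 acc=0x81733 -> emit 08 17 33, reset; bytes_emitted=9

Answer: 86 F7 84 F7 F2 48 08 17 33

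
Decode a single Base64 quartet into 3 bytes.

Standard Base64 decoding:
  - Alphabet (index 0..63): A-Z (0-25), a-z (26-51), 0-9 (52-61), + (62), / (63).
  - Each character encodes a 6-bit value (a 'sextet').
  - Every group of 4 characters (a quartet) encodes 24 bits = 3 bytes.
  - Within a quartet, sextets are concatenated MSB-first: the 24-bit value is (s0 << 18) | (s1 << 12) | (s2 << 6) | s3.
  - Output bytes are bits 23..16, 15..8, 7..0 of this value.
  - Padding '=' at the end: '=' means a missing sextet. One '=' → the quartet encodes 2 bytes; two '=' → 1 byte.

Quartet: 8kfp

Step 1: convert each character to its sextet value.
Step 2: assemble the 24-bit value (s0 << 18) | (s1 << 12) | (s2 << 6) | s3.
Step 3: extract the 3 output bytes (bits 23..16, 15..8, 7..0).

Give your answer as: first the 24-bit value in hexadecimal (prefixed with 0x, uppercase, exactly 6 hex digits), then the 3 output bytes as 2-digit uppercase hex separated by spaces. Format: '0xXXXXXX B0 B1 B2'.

Answer: 0xF247E9 F2 47 E9

Derivation:
Sextets: 8=60, k=36, f=31, p=41
24-bit: (60<<18) | (36<<12) | (31<<6) | 41
      = 0xF00000 | 0x024000 | 0x0007C0 | 0x000029
      = 0xF247E9
Bytes: (v>>16)&0xFF=F2, (v>>8)&0xFF=47, v&0xFF=E9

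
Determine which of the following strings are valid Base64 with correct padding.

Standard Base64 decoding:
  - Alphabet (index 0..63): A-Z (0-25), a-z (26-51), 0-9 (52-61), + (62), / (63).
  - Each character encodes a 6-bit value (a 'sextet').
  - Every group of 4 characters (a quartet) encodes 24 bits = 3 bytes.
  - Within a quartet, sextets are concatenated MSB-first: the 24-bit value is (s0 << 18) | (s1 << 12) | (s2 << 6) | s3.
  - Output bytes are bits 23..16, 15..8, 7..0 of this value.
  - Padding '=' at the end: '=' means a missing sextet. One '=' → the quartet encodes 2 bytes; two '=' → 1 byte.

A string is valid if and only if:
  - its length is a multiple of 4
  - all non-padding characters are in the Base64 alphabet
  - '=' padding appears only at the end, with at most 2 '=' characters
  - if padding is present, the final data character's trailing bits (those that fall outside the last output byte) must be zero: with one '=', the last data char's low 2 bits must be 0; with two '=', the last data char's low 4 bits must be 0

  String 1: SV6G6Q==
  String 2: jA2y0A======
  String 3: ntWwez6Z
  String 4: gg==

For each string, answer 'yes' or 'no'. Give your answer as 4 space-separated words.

Answer: yes no yes yes

Derivation:
String 1: 'SV6G6Q==' → valid
String 2: 'jA2y0A======' → invalid (6 pad chars (max 2))
String 3: 'ntWwez6Z' → valid
String 4: 'gg==' → valid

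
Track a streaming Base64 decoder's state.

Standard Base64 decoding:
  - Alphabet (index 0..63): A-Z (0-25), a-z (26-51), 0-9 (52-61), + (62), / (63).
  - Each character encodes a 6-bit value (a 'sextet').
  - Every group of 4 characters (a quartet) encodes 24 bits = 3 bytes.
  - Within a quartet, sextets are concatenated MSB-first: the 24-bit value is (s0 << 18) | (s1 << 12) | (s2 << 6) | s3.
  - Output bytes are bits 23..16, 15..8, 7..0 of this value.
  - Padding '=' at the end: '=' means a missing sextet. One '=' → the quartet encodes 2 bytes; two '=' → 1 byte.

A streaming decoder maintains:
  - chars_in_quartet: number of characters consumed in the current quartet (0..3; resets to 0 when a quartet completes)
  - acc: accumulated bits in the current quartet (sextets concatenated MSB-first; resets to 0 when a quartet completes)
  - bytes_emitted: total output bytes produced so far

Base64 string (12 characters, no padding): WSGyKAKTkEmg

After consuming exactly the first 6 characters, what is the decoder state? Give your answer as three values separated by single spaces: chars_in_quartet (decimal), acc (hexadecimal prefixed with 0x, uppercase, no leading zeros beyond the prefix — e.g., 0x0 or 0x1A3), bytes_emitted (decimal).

Answer: 2 0x280 3

Derivation:
After char 0 ('W'=22): chars_in_quartet=1 acc=0x16 bytes_emitted=0
After char 1 ('S'=18): chars_in_quartet=2 acc=0x592 bytes_emitted=0
After char 2 ('G'=6): chars_in_quartet=3 acc=0x16486 bytes_emitted=0
After char 3 ('y'=50): chars_in_quartet=4 acc=0x5921B2 -> emit 59 21 B2, reset; bytes_emitted=3
After char 4 ('K'=10): chars_in_quartet=1 acc=0xA bytes_emitted=3
After char 5 ('A'=0): chars_in_quartet=2 acc=0x280 bytes_emitted=3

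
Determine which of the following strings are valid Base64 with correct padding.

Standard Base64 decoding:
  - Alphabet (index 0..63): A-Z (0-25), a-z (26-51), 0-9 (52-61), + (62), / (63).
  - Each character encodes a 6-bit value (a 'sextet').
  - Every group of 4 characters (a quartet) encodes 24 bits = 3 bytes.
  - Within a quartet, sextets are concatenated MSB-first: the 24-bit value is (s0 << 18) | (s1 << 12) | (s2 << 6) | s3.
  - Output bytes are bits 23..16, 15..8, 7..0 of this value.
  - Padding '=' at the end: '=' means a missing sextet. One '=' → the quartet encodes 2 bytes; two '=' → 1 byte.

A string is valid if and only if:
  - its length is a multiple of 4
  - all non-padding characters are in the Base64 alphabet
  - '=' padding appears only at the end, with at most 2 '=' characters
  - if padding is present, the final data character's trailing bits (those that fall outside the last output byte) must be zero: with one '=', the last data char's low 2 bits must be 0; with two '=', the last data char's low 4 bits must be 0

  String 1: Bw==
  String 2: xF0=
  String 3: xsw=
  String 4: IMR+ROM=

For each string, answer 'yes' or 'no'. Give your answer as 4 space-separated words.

String 1: 'Bw==' → valid
String 2: 'xF0=' → valid
String 3: 'xsw=' → valid
String 4: 'IMR+ROM=' → valid

Answer: yes yes yes yes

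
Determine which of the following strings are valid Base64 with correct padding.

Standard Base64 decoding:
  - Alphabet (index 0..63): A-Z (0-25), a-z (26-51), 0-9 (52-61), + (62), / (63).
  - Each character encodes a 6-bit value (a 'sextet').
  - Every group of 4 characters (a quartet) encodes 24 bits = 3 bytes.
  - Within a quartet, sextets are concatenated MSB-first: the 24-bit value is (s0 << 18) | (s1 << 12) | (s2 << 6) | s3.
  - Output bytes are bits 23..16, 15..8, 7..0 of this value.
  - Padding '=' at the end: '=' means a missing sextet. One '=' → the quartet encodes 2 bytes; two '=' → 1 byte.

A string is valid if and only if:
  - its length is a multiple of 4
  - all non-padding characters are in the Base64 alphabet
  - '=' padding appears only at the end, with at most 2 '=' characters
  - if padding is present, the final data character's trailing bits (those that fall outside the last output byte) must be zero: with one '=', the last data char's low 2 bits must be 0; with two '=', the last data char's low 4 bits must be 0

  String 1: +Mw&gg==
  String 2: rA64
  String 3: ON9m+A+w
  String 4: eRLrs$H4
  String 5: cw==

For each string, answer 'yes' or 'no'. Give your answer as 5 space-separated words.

Answer: no yes yes no yes

Derivation:
String 1: '+Mw&gg==' → invalid (bad char(s): ['&'])
String 2: 'rA64' → valid
String 3: 'ON9m+A+w' → valid
String 4: 'eRLrs$H4' → invalid (bad char(s): ['$'])
String 5: 'cw==' → valid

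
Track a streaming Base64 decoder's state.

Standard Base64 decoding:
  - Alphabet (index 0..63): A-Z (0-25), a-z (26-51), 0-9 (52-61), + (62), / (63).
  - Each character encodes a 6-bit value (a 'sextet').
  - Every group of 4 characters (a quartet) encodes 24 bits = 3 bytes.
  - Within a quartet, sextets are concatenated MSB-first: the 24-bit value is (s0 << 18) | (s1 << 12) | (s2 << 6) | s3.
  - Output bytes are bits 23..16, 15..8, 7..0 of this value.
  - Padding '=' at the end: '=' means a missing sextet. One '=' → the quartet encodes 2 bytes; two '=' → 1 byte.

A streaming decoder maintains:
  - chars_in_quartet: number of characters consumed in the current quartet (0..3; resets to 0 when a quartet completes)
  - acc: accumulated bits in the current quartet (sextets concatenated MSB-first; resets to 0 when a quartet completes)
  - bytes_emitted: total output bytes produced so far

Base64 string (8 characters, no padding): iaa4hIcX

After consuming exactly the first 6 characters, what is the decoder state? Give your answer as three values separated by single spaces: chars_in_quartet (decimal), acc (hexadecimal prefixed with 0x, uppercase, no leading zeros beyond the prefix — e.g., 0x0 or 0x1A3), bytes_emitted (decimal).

After char 0 ('i'=34): chars_in_quartet=1 acc=0x22 bytes_emitted=0
After char 1 ('a'=26): chars_in_quartet=2 acc=0x89A bytes_emitted=0
After char 2 ('a'=26): chars_in_quartet=3 acc=0x2269A bytes_emitted=0
After char 3 ('4'=56): chars_in_quartet=4 acc=0x89A6B8 -> emit 89 A6 B8, reset; bytes_emitted=3
After char 4 ('h'=33): chars_in_quartet=1 acc=0x21 bytes_emitted=3
After char 5 ('I'=8): chars_in_quartet=2 acc=0x848 bytes_emitted=3

Answer: 2 0x848 3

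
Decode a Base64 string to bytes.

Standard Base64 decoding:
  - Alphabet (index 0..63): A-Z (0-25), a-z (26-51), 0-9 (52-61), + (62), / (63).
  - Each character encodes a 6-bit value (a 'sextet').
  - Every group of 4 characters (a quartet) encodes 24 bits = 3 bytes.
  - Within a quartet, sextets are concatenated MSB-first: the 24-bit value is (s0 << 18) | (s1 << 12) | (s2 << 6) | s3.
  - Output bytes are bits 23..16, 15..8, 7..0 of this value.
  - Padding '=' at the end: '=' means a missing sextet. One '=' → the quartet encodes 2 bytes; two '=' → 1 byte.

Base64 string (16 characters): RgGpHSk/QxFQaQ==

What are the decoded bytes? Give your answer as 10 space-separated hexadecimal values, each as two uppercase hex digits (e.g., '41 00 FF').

Answer: 46 01 A9 1D 29 3F 43 11 50 69

Derivation:
After char 0 ('R'=17): chars_in_quartet=1 acc=0x11 bytes_emitted=0
After char 1 ('g'=32): chars_in_quartet=2 acc=0x460 bytes_emitted=0
After char 2 ('G'=6): chars_in_quartet=3 acc=0x11806 bytes_emitted=0
After char 3 ('p'=41): chars_in_quartet=4 acc=0x4601A9 -> emit 46 01 A9, reset; bytes_emitted=3
After char 4 ('H'=7): chars_in_quartet=1 acc=0x7 bytes_emitted=3
After char 5 ('S'=18): chars_in_quartet=2 acc=0x1D2 bytes_emitted=3
After char 6 ('k'=36): chars_in_quartet=3 acc=0x74A4 bytes_emitted=3
After char 7 ('/'=63): chars_in_quartet=4 acc=0x1D293F -> emit 1D 29 3F, reset; bytes_emitted=6
After char 8 ('Q'=16): chars_in_quartet=1 acc=0x10 bytes_emitted=6
After char 9 ('x'=49): chars_in_quartet=2 acc=0x431 bytes_emitted=6
After char 10 ('F'=5): chars_in_quartet=3 acc=0x10C45 bytes_emitted=6
After char 11 ('Q'=16): chars_in_quartet=4 acc=0x431150 -> emit 43 11 50, reset; bytes_emitted=9
After char 12 ('a'=26): chars_in_quartet=1 acc=0x1A bytes_emitted=9
After char 13 ('Q'=16): chars_in_quartet=2 acc=0x690 bytes_emitted=9
Padding '==': partial quartet acc=0x690 -> emit 69; bytes_emitted=10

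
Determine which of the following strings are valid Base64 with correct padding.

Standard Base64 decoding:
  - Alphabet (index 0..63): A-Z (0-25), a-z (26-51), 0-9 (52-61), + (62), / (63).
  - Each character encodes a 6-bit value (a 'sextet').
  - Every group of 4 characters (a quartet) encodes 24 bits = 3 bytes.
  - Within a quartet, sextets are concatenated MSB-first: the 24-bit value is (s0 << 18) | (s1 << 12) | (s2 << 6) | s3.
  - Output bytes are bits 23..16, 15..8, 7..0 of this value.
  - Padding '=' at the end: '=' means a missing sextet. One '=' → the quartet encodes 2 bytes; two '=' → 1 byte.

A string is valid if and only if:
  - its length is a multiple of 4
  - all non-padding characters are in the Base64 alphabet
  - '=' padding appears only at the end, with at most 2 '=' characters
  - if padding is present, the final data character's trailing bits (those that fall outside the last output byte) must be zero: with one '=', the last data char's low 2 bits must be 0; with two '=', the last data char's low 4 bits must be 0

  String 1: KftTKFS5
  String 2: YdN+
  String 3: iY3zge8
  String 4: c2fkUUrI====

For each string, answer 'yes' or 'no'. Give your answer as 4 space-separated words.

Answer: yes yes no no

Derivation:
String 1: 'KftTKFS5' → valid
String 2: 'YdN+' → valid
String 3: 'iY3zge8' → invalid (len=7 not mult of 4)
String 4: 'c2fkUUrI====' → invalid (4 pad chars (max 2))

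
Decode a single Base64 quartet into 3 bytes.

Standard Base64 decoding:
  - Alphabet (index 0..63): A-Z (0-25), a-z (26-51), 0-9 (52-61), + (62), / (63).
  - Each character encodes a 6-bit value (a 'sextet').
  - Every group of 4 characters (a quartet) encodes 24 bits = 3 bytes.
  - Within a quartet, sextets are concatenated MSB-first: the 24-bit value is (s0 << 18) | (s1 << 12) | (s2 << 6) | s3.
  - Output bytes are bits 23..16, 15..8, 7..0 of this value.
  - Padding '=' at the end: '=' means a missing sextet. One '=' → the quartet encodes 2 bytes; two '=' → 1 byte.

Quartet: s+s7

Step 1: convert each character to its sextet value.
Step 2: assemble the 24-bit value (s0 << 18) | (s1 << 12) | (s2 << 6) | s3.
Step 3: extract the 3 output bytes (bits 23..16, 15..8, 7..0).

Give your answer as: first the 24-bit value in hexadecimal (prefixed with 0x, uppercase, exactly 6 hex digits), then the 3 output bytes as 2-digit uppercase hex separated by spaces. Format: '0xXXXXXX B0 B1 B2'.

Answer: 0xB3EB3B B3 EB 3B

Derivation:
Sextets: s=44, +=62, s=44, 7=59
24-bit: (44<<18) | (62<<12) | (44<<6) | 59
      = 0xB00000 | 0x03E000 | 0x000B00 | 0x00003B
      = 0xB3EB3B
Bytes: (v>>16)&0xFF=B3, (v>>8)&0xFF=EB, v&0xFF=3B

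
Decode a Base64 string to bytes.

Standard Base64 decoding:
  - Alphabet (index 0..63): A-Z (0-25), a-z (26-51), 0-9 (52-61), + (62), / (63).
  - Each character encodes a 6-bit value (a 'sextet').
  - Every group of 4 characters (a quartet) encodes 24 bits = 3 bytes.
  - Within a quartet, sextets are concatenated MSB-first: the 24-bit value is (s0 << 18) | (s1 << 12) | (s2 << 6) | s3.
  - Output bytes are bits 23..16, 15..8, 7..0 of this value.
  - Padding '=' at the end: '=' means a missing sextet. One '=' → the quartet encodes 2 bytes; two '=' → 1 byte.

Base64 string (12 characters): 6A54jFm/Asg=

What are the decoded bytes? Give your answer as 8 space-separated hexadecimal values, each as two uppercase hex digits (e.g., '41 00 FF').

After char 0 ('6'=58): chars_in_quartet=1 acc=0x3A bytes_emitted=0
After char 1 ('A'=0): chars_in_quartet=2 acc=0xE80 bytes_emitted=0
After char 2 ('5'=57): chars_in_quartet=3 acc=0x3A039 bytes_emitted=0
After char 3 ('4'=56): chars_in_quartet=4 acc=0xE80E78 -> emit E8 0E 78, reset; bytes_emitted=3
After char 4 ('j'=35): chars_in_quartet=1 acc=0x23 bytes_emitted=3
After char 5 ('F'=5): chars_in_quartet=2 acc=0x8C5 bytes_emitted=3
After char 6 ('m'=38): chars_in_quartet=3 acc=0x23166 bytes_emitted=3
After char 7 ('/'=63): chars_in_quartet=4 acc=0x8C59BF -> emit 8C 59 BF, reset; bytes_emitted=6
After char 8 ('A'=0): chars_in_quartet=1 acc=0x0 bytes_emitted=6
After char 9 ('s'=44): chars_in_quartet=2 acc=0x2C bytes_emitted=6
After char 10 ('g'=32): chars_in_quartet=3 acc=0xB20 bytes_emitted=6
Padding '=': partial quartet acc=0xB20 -> emit 02 C8; bytes_emitted=8

Answer: E8 0E 78 8C 59 BF 02 C8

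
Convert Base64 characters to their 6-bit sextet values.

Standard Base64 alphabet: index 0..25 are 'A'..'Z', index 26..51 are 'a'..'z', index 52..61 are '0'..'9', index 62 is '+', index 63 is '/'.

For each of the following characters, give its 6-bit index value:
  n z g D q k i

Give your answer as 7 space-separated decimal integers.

Answer: 39 51 32 3 42 36 34

Derivation:
'n': a..z range, 26 + ord('n') − ord('a') = 39
'z': a..z range, 26 + ord('z') − ord('a') = 51
'g': a..z range, 26 + ord('g') − ord('a') = 32
'D': A..Z range, ord('D') − ord('A') = 3
'q': a..z range, 26 + ord('q') − ord('a') = 42
'k': a..z range, 26 + ord('k') − ord('a') = 36
'i': a..z range, 26 + ord('i') − ord('a') = 34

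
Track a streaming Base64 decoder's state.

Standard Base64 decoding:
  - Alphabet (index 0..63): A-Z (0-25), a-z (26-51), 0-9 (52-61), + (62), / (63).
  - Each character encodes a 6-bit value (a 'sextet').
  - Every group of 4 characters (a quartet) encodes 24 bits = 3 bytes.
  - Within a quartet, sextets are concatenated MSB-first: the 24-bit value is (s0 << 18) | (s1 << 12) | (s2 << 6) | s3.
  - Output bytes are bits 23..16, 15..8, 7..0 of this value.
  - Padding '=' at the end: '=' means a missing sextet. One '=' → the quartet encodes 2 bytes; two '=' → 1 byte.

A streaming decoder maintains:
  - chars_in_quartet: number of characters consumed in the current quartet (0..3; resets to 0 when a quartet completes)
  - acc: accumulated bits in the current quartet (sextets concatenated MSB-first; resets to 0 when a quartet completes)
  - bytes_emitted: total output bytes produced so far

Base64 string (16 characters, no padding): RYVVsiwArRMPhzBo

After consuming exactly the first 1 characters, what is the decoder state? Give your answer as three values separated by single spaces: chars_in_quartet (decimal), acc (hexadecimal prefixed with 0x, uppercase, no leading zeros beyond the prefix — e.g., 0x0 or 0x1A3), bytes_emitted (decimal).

After char 0 ('R'=17): chars_in_quartet=1 acc=0x11 bytes_emitted=0

Answer: 1 0x11 0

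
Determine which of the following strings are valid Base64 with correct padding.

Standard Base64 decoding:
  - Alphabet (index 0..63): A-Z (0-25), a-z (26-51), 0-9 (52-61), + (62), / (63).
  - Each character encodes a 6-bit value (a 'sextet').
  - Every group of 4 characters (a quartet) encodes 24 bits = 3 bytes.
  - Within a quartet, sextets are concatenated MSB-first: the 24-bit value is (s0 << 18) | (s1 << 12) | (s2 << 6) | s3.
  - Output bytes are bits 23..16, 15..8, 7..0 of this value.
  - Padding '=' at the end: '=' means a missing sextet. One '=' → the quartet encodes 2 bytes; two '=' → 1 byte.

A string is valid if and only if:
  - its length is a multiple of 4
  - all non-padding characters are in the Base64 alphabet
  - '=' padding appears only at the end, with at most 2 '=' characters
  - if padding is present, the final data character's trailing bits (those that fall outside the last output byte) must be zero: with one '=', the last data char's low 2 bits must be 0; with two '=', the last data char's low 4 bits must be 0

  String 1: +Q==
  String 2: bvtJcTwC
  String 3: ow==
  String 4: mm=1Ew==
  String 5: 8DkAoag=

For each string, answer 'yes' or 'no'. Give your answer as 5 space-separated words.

Answer: yes yes yes no yes

Derivation:
String 1: '+Q==' → valid
String 2: 'bvtJcTwC' → valid
String 3: 'ow==' → valid
String 4: 'mm=1Ew==' → invalid (bad char(s): ['=']; '=' in middle)
String 5: '8DkAoag=' → valid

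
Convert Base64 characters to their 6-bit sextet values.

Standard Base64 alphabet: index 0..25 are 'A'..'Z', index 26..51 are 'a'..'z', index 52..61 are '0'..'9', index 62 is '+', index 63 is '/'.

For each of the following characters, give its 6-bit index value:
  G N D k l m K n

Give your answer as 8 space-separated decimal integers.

'G': A..Z range, ord('G') − ord('A') = 6
'N': A..Z range, ord('N') − ord('A') = 13
'D': A..Z range, ord('D') − ord('A') = 3
'k': a..z range, 26 + ord('k') − ord('a') = 36
'l': a..z range, 26 + ord('l') − ord('a') = 37
'm': a..z range, 26 + ord('m') − ord('a') = 38
'K': A..Z range, ord('K') − ord('A') = 10
'n': a..z range, 26 + ord('n') − ord('a') = 39

Answer: 6 13 3 36 37 38 10 39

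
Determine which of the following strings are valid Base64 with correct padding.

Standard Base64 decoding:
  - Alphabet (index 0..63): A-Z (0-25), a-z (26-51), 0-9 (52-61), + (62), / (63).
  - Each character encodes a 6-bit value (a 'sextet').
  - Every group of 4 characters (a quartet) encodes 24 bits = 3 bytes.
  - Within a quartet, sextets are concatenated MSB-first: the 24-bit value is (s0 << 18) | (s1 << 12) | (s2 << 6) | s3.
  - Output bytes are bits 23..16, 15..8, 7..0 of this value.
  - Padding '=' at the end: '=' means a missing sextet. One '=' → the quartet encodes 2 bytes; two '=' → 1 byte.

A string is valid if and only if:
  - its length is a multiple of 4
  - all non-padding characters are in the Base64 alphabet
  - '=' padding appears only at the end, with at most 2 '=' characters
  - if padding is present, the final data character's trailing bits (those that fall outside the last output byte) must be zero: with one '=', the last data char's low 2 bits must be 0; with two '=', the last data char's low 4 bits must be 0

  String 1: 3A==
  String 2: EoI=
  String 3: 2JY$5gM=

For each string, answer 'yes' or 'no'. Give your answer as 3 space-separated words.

String 1: '3A==' → valid
String 2: 'EoI=' → valid
String 3: '2JY$5gM=' → invalid (bad char(s): ['$'])

Answer: yes yes no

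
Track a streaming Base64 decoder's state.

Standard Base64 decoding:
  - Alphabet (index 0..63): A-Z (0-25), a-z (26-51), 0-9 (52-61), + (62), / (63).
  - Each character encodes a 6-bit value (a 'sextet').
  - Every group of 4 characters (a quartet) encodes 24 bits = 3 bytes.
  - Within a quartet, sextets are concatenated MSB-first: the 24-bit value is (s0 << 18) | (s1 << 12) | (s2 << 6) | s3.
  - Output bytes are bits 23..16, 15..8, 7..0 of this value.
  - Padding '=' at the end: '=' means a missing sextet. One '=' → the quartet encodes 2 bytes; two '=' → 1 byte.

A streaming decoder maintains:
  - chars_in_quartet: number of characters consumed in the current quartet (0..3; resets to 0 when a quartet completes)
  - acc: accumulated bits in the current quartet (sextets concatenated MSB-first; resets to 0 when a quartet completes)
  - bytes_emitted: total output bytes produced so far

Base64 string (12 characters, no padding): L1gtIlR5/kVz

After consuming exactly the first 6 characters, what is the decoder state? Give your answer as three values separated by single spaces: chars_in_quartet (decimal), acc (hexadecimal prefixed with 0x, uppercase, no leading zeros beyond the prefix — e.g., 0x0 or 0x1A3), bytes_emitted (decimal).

After char 0 ('L'=11): chars_in_quartet=1 acc=0xB bytes_emitted=0
After char 1 ('1'=53): chars_in_quartet=2 acc=0x2F5 bytes_emitted=0
After char 2 ('g'=32): chars_in_quartet=3 acc=0xBD60 bytes_emitted=0
After char 3 ('t'=45): chars_in_quartet=4 acc=0x2F582D -> emit 2F 58 2D, reset; bytes_emitted=3
After char 4 ('I'=8): chars_in_quartet=1 acc=0x8 bytes_emitted=3
After char 5 ('l'=37): chars_in_quartet=2 acc=0x225 bytes_emitted=3

Answer: 2 0x225 3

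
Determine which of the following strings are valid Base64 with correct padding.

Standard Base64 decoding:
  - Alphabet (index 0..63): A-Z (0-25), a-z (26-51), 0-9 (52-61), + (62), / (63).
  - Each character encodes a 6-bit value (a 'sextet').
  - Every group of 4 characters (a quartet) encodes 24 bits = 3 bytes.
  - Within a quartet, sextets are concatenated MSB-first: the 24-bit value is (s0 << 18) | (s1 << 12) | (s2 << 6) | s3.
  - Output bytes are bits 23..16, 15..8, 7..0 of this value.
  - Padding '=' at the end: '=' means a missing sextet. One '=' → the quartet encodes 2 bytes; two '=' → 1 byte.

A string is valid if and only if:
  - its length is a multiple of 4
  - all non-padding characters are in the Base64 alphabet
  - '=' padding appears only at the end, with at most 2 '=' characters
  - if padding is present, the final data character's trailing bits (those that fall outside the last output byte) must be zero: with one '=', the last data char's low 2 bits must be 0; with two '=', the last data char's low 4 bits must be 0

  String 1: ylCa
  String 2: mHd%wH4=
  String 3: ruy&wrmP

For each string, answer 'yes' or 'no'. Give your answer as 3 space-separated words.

Answer: yes no no

Derivation:
String 1: 'ylCa' → valid
String 2: 'mHd%wH4=' → invalid (bad char(s): ['%'])
String 3: 'ruy&wrmP' → invalid (bad char(s): ['&'])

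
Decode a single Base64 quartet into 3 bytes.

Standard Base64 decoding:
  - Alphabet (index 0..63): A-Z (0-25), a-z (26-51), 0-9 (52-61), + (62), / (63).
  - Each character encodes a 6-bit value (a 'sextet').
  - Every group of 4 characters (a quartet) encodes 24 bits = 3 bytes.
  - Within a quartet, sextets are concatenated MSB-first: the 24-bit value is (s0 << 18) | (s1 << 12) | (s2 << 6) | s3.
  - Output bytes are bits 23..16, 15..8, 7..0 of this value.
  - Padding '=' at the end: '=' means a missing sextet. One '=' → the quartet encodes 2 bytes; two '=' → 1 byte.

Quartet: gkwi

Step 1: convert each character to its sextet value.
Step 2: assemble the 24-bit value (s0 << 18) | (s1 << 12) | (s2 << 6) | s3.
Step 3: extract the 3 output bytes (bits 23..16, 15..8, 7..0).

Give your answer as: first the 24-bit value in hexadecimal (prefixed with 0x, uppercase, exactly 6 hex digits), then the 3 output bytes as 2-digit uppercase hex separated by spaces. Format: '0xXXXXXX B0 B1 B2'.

Sextets: g=32, k=36, w=48, i=34
24-bit: (32<<18) | (36<<12) | (48<<6) | 34
      = 0x800000 | 0x024000 | 0x000C00 | 0x000022
      = 0x824C22
Bytes: (v>>16)&0xFF=82, (v>>8)&0xFF=4C, v&0xFF=22

Answer: 0x824C22 82 4C 22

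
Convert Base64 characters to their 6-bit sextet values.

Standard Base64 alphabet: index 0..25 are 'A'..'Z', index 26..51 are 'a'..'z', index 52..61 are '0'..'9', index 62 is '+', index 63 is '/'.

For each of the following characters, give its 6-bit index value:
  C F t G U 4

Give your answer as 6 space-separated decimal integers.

Answer: 2 5 45 6 20 56

Derivation:
'C': A..Z range, ord('C') − ord('A') = 2
'F': A..Z range, ord('F') − ord('A') = 5
't': a..z range, 26 + ord('t') − ord('a') = 45
'G': A..Z range, ord('G') − ord('A') = 6
'U': A..Z range, ord('U') − ord('A') = 20
'4': 0..9 range, 52 + ord('4') − ord('0') = 56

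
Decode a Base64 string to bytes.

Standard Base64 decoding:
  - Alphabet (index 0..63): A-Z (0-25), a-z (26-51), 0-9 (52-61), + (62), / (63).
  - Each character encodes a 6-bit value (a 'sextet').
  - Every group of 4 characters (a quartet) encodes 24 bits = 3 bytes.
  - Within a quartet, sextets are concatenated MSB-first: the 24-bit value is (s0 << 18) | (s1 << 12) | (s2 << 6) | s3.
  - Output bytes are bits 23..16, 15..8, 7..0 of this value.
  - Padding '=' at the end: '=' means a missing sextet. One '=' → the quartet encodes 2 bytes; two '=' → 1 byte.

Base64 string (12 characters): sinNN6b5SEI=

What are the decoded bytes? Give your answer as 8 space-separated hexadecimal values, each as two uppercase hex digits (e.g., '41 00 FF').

After char 0 ('s'=44): chars_in_quartet=1 acc=0x2C bytes_emitted=0
After char 1 ('i'=34): chars_in_quartet=2 acc=0xB22 bytes_emitted=0
After char 2 ('n'=39): chars_in_quartet=3 acc=0x2C8A7 bytes_emitted=0
After char 3 ('N'=13): chars_in_quartet=4 acc=0xB229CD -> emit B2 29 CD, reset; bytes_emitted=3
After char 4 ('N'=13): chars_in_quartet=1 acc=0xD bytes_emitted=3
After char 5 ('6'=58): chars_in_quartet=2 acc=0x37A bytes_emitted=3
After char 6 ('b'=27): chars_in_quartet=3 acc=0xDE9B bytes_emitted=3
After char 7 ('5'=57): chars_in_quartet=4 acc=0x37A6F9 -> emit 37 A6 F9, reset; bytes_emitted=6
After char 8 ('S'=18): chars_in_quartet=1 acc=0x12 bytes_emitted=6
After char 9 ('E'=4): chars_in_quartet=2 acc=0x484 bytes_emitted=6
After char 10 ('I'=8): chars_in_quartet=3 acc=0x12108 bytes_emitted=6
Padding '=': partial quartet acc=0x12108 -> emit 48 42; bytes_emitted=8

Answer: B2 29 CD 37 A6 F9 48 42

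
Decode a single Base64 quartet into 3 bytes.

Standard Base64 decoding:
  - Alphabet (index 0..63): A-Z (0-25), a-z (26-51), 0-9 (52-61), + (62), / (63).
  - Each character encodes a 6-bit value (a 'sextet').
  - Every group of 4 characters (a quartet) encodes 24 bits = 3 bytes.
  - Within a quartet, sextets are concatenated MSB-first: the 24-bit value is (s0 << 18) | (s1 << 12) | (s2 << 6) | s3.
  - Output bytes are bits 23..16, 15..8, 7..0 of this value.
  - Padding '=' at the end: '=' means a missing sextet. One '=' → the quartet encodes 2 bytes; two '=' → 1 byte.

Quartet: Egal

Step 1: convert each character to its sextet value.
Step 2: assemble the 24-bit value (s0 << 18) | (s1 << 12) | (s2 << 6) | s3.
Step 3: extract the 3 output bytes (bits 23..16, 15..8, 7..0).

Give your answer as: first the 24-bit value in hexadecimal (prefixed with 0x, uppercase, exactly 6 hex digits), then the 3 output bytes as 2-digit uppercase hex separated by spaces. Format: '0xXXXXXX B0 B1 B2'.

Answer: 0x1206A5 12 06 A5

Derivation:
Sextets: E=4, g=32, a=26, l=37
24-bit: (4<<18) | (32<<12) | (26<<6) | 37
      = 0x100000 | 0x020000 | 0x000680 | 0x000025
      = 0x1206A5
Bytes: (v>>16)&0xFF=12, (v>>8)&0xFF=06, v&0xFF=A5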